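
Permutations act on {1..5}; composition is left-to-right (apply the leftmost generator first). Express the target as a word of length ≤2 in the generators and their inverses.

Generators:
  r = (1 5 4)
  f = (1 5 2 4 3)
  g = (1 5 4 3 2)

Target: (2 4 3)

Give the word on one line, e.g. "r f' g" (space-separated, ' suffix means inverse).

  after g: (1 5 4 3 2)
  after r': (2 4 3)

g r'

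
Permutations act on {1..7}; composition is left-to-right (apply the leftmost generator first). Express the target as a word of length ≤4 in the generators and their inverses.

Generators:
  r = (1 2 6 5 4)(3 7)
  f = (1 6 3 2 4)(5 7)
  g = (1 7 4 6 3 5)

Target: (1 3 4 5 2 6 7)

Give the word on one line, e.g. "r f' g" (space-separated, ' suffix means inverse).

g r

  after g: (1 7 4 6 3 5)
  after r: (1 3 4 5 2 6 7)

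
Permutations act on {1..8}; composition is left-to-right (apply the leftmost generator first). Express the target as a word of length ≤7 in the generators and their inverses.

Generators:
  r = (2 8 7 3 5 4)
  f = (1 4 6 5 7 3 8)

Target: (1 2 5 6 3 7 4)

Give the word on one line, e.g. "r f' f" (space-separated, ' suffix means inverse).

  after f: (1 4 6 5 7 3 8)
  after f: (1 6 7 8 4 5 3)
  after r: (1 6 3)(2 8)
  after f': (1 4)(2 3 8)(5 6 7)
  after r: (1 2 5 6 3 7 4)

f f r f' r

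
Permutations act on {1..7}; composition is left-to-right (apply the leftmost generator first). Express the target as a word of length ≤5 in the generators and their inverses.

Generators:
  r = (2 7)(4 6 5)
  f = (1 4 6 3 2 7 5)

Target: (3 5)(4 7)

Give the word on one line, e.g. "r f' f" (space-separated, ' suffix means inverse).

f r f' r' f

  after f: (1 4 6 3 2 7 5)
  after r: (1 6 3 7 4 5)
  after f': (1 4 7)(2 3)
  after r': (1 5 6 4 2 3 7)
  after f: (3 5)(4 7)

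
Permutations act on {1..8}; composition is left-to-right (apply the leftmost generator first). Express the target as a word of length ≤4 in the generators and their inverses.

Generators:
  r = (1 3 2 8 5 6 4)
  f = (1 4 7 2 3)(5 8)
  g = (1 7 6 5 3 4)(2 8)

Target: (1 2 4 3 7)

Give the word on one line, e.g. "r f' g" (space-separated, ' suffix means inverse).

f' f'

  after f': (1 3 2 7 4)(5 8)
  after f': (1 2 4 3 7)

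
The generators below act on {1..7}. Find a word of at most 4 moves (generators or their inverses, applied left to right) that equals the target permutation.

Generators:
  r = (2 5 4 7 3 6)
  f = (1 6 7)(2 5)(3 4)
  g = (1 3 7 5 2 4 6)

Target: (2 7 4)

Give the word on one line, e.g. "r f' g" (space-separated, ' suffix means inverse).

  after r': (2 6 3 7 4 5)
  after g': (1 6)(2 4 7)
  after r': (1 3 7 6)(2 5)
  after g': (2 7 4)

r' g' r' g'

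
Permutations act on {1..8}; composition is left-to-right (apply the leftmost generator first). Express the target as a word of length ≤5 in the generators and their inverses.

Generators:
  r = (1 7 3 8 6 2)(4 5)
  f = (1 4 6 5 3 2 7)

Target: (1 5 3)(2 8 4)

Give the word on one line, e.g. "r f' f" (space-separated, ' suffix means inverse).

f' r f'

  after f': (1 7 2 3 5 6 4)
  after r: (1 3 4 7)(2 8 6 5)
  after f': (1 5 3)(2 8 4)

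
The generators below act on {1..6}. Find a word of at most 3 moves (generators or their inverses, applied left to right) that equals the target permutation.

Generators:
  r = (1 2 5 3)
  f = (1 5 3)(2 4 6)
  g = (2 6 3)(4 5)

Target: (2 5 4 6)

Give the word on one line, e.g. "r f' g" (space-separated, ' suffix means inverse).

  after r': (1 3 5 2)
  after f: (2 5 4 6)

r' f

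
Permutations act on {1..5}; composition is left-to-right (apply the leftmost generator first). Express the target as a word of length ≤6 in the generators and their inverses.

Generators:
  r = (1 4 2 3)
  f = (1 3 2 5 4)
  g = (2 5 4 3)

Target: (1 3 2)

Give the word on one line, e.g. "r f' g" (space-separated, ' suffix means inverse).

  after r: (1 4 2 3)
  after r: (1 2)(3 4)
  after g': (1 3 5 2)
  after f: (1 2 3 4)
  after r: (1 3 2)

r r g' f r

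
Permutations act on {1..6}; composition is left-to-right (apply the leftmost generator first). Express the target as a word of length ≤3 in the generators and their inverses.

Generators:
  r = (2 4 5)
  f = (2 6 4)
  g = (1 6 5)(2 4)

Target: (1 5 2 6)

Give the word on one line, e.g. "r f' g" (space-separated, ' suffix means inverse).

g' f'

  after g': (1 5 6)(2 4)
  after f': (1 5 2 6)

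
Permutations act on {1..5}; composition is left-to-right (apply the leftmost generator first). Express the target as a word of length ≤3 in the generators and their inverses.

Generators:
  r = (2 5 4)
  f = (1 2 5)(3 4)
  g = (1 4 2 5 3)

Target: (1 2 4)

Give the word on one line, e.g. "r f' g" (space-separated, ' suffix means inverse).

r' f' f'

  after r': (2 4 5)
  after f': (1 5)(2 3 4)
  after f': (1 2 4)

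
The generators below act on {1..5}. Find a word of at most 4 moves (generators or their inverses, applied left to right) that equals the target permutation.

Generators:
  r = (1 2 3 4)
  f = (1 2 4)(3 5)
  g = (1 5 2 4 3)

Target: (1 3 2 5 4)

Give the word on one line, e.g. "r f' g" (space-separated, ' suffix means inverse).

g' f f

  after g': (1 3 4 2 5)
  after f: (1 5 2 3)
  after f: (1 3 2 5 4)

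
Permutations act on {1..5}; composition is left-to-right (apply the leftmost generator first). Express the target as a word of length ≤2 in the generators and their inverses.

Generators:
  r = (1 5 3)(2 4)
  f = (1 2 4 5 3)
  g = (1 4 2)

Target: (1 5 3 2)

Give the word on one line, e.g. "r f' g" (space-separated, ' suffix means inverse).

  after r: (1 5 3)(2 4)
  after g': (1 5 3 2)

r g'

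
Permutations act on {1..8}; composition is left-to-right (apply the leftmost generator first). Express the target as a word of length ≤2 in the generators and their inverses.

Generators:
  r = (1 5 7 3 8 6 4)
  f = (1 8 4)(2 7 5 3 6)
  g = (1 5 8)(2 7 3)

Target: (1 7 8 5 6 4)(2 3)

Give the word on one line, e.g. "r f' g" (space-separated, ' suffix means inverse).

  after g: (1 5 8)(2 7 3)
  after r: (1 7 8 5 6 4)(2 3)

g r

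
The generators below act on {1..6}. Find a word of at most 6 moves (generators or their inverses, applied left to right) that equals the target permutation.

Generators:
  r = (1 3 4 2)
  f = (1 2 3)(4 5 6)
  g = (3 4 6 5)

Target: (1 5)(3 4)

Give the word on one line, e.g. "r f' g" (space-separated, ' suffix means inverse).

  after g': (3 5 6 4)
  after f: (1 2 3 6 5 4)
  after r': (1 4 2)(3 6 5)
  after f: (1 5)(3 4)

g' f r' f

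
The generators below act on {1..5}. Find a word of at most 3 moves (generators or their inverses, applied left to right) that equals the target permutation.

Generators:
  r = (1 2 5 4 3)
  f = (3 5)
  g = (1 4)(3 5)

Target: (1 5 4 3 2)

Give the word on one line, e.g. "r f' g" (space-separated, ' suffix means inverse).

g r'

  after g: (1 4)(3 5)
  after r': (1 5 4 3 2)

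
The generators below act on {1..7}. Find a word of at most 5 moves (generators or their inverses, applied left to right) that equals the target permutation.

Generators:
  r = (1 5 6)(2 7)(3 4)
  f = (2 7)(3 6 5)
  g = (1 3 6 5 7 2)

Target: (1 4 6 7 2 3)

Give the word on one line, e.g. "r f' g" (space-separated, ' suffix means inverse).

  after r': (1 6 5)(2 7)(3 4)
  after f': (1 3 4 5)
  after r: (1 4 6)(2 7)
  after g': (1 4 3)(2 5 6)
  after f: (1 4 6 7 2 3)

r' f' r g' f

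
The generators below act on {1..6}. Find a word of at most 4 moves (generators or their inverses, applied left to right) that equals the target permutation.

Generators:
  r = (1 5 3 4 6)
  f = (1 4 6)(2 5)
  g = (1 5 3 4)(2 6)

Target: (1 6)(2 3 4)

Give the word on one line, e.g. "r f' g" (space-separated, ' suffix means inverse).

  after f': (1 6 4)(2 5)
  after g': (1 2)(3 5 6)
  after r: (1 2 5)(4 6)
  after g: (1 6)(2 3 4)

f' g' r g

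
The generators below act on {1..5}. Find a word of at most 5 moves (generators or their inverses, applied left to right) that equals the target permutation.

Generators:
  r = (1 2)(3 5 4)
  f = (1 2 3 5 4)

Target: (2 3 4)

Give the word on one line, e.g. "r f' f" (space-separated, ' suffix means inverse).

f' r' f' r' f

  after f': (1 4 5 3 2)
  after r': (1 5 4 3)
  after f': (1 3 4 2)
  after r': (1 4)(3 5)
  after f: (2 3 4)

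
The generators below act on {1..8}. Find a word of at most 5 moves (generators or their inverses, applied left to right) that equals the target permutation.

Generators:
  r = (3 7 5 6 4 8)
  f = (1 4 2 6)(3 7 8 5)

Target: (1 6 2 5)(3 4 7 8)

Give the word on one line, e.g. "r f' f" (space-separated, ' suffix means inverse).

r f r'

  after r: (3 7 5 6 4 8)
  after f: (1 4 5)(2 6)(3 8 7)
  after r': (1 6 2 5)(3 4 7 8)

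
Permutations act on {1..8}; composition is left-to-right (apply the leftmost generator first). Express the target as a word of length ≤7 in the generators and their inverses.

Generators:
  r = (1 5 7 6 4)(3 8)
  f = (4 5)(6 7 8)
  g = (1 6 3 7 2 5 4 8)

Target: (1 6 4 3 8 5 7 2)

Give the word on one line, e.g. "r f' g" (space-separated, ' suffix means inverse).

  after g: (1 6 3 7 2 5 4 8)
  after r: (1 4 3 6 8 5)(2 7)
  after f': (1 5)(2 6 7)(3 8 4)
  after r: (1 7 2 4 8)
  after r: (1 6 4 3 8 5 7 2)

g r f' r r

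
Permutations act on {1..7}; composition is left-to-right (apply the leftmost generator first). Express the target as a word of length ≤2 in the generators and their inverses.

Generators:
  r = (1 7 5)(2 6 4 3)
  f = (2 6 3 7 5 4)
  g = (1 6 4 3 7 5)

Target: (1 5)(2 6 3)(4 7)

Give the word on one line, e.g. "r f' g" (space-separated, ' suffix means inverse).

f' r'

  after f': (2 4 5 7 3 6)
  after r': (1 5)(2 6 3)(4 7)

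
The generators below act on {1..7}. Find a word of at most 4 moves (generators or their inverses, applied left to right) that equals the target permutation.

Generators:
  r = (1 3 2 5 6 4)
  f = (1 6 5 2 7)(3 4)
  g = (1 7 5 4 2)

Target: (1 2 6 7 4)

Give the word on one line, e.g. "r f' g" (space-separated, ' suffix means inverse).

  after f': (1 7 2 5 6)(3 4)
  after g: (1 5 6 7)(2 4 3)
  after r': (1 2 6 7 4)

f' g r'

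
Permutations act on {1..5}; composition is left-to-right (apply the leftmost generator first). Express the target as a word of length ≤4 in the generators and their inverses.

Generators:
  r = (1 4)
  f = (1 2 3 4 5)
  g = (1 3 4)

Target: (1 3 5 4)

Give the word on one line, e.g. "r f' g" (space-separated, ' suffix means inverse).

f' r' f' f'

  after f': (1 5 4 3 2)
  after r': (1 5)(2 4 3)
  after f': (1 4 2 3)
  after f': (1 3 5 4)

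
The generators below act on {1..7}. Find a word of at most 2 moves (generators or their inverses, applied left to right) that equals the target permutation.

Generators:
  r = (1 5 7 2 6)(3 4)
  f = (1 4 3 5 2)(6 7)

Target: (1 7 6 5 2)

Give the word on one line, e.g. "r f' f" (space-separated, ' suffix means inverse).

r r

  after r: (1 5 7 2 6)(3 4)
  after r: (1 7 6 5 2)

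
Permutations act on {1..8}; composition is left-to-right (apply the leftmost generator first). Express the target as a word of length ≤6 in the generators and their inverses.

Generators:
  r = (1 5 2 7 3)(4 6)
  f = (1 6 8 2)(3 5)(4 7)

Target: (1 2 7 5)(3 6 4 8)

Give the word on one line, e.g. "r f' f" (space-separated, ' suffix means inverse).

f' f' r f

  after f': (1 2 8 6)(3 5)(4 7)
  after f': (1 8)(2 6)
  after r: (1 8 5 2 4 6 7 3)
  after f: (1 2 7 5)(3 6 4 8)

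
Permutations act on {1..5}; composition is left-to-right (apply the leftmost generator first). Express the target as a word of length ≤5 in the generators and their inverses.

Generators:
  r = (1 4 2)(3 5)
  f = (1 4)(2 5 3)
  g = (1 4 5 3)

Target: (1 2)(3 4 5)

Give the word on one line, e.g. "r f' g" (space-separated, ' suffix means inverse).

g r' r'

  after g: (1 4 5 3)
  after r': (2 4 3)
  after r': (1 2)(3 4 5)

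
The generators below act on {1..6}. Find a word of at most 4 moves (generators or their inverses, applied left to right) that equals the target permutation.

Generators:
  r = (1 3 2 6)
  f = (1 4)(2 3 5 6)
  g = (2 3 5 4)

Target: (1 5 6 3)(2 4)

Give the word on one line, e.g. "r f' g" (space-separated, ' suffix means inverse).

  after f': (1 4)(2 6 5 3)
  after f': (2 5)(3 6)
  after r: (1 3)(2 5 6)
  after g: (1 5 6 3)(2 4)

f' f' r g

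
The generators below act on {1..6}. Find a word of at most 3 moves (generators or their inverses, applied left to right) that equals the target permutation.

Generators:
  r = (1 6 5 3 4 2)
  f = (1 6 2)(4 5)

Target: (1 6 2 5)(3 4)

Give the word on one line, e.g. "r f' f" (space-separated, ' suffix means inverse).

r' f'

  after r': (1 2 4 3 5 6)
  after f': (1 6 2 5)(3 4)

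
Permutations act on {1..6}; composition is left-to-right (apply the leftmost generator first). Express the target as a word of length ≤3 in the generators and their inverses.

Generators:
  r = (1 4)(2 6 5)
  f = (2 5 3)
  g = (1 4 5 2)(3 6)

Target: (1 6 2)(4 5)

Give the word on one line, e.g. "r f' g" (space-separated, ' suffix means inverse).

g' g' r'

  after g': (1 2 5 4)(3 6)
  after g': (1 5)(2 4)
  after r': (1 6 2)(4 5)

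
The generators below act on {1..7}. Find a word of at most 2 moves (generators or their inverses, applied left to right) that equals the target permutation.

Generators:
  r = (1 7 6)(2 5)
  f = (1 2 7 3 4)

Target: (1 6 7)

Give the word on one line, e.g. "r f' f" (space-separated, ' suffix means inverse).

  after r: (1 7 6)(2 5)
  after r: (1 6 7)

r r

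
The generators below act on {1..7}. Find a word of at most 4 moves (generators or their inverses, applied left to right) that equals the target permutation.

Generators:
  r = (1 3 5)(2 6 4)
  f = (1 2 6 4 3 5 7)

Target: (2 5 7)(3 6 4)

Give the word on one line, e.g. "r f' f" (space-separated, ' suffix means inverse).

  after f': (1 7 5 3 4 6 2)
  after r: (1 7)(2 3)
  after f: (2 5 7)(3 6 4)

f' r f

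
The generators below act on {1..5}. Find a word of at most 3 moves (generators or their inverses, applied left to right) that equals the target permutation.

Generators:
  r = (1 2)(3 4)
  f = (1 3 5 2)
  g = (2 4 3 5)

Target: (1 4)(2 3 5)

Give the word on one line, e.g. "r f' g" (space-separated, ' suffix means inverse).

g f' g

  after g: (2 4 3 5)
  after f': (1 2 4)
  after g: (1 4)(2 3 5)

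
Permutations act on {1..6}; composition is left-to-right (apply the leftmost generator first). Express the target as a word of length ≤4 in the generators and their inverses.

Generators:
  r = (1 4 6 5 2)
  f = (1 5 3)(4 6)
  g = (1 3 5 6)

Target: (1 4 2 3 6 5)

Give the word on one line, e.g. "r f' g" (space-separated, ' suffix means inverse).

  after f': (1 3 5)(4 6)
  after g: (1 5 3 6 4)
  after r': (1 6)(2 5 3 4)
  after f: (1 4 2 3 6 5)

f' g r' f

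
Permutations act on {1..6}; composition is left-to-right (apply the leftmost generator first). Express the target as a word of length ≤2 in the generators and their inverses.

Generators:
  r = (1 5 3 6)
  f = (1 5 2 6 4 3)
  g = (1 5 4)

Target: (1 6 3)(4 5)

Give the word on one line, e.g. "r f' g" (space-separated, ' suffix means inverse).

  after r': (1 6 3 5)
  after g': (1 6 3)(4 5)

r' g'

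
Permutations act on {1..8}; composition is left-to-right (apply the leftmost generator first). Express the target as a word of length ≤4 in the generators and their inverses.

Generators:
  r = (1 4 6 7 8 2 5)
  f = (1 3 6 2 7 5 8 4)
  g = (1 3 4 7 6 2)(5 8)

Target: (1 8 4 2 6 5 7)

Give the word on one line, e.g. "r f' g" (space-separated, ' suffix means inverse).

r' r' r'

  after r': (1 5 2 8 7 6 4)
  after r': (1 2 7 4 5 8 6)
  after r': (1 8 4 2 6 5 7)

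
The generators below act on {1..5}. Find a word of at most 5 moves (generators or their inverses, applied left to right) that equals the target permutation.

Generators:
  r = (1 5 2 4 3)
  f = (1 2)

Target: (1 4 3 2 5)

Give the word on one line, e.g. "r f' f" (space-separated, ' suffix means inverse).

  after f: (1 2)
  after r: (1 4 3)(2 5)
  after f': (1 4 3 2 5)

f r f'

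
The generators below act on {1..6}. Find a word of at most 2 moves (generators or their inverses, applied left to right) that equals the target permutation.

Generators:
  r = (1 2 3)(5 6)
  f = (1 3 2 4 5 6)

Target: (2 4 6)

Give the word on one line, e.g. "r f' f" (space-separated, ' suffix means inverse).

  after f: (1 3 2 4 5 6)
  after r: (2 4 6)

f r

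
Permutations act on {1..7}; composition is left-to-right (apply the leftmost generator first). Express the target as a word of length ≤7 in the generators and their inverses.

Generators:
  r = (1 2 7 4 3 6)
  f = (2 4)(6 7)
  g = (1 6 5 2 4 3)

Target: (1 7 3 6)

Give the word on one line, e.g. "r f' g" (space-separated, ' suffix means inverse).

r' f' r' f r'

  after r': (1 6 3 4 7 2)
  after f': (1 7 4 6 3 2)
  after r': (1 2 6 4 3)
  after f: (1 4 3)(2 7 6)
  after r': (1 7 3 6)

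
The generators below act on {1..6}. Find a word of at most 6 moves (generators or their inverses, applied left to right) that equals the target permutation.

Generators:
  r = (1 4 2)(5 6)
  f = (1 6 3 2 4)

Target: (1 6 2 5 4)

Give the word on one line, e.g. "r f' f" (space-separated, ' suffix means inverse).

  after f': (1 4 2 3 6)
  after r': (2 3 5 6)
  after f': (1 4 2 6 3 5)
  after r': (2 5)(3 6)
  after f: (1 6 2 5 4)

f' r' f' r' f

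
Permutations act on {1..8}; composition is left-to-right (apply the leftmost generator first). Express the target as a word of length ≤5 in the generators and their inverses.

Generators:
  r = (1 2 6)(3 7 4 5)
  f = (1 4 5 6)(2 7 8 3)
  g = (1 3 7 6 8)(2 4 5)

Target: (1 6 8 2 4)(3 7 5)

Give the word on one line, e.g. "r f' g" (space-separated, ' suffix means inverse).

  after r': (1 6 2)(3 5 4 7)
  after g': (1 7)(2 8 6 5)(3 4)
  after r: (1 4 7 2 8)(3 5 6)
  after g: (1 5 8 3 2)(4 6 7)
  after f: (1 6 8 2 4)(3 7 5)

r' g' r g f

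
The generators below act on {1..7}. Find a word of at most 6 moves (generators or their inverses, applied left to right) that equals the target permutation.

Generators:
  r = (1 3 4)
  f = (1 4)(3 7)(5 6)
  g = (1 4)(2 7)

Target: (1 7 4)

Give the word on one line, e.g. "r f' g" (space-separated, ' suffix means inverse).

  after f': (1 4)(3 7)(5 6)
  after r': (1 3 7)(5 6)
  after g': (1 3 2 7 4)(5 6)
  after g': (1 3 7)(5 6)
  after f': (1 7 4)

f' r' g' g' f'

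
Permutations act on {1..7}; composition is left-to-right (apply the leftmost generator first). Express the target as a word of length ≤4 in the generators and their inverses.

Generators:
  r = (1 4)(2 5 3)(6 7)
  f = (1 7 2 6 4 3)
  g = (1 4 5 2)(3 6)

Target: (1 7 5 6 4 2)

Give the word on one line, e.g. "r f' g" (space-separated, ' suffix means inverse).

r' f' r

  after r': (1 4)(2 3 5)(6 7)
  after f': (1 6)(2 4 3 5 7)
  after r: (1 7 5 6 4 2)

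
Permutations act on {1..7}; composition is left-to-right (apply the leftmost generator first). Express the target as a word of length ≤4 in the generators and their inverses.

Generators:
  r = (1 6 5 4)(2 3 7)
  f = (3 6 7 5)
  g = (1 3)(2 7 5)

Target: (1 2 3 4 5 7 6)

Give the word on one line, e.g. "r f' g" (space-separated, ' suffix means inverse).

  after g: (1 3)(2 7 5)
  after r': (1 2 3 4 5 7 6)

g r'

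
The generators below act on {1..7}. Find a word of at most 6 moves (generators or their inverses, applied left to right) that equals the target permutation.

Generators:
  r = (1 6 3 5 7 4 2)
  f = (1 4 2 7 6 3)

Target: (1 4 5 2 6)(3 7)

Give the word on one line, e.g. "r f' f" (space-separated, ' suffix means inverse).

f' r' r' r' r'

  after f': (1 3 6 7 2 4)
  after r': (1 6 5 3)(2 7 4)
  after r': (2 5 6 3)
  after r': (1 2 3 4 7 5)
  after r': (1 4 5 2 6)(3 7)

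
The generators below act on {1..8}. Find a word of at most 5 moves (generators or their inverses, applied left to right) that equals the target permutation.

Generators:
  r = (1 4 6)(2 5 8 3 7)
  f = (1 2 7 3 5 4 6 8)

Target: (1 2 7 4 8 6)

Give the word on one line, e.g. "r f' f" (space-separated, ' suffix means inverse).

f f r f r

  after f: (1 2 7 3 5 4 6 8)
  after f: (1 7 5 6)(2 3 4 8)
  after r: (1 2 7 8 5)(3 6 4)
  after f: (1 7)(2 3 8 4 5)
  after r: (1 2 7 4 8 6)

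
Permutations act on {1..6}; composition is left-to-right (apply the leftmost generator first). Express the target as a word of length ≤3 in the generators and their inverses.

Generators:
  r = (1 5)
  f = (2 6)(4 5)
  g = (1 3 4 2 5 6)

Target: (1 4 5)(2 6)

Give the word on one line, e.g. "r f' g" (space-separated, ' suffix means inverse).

  after r': (1 5)
  after f: (1 4 5)(2 6)

r' f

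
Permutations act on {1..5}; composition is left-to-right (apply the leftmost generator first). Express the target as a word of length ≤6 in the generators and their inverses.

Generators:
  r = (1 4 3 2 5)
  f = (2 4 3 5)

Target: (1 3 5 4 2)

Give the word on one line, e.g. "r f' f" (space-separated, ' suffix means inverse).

  after f': (2 5 3 4)
  after r': (1 5 4 3)
  after f: (1 2 4 5 3)
  after r': (1 3 5 4 2)

f' r' f r'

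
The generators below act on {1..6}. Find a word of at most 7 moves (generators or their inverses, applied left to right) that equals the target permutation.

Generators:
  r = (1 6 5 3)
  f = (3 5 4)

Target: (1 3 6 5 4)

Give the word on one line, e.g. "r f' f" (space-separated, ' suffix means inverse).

r f' f' r f'

  after r: (1 6 5 3)
  after f': (1 6 3)(4 5)
  after f': (1 6 4 3)
  after r: (1 5 3 6 4)
  after f': (1 3 6 5 4)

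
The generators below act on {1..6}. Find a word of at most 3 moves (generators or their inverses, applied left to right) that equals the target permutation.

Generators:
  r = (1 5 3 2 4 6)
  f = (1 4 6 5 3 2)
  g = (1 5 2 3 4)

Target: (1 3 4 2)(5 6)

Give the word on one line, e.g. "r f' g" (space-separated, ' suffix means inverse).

  after r': (1 6 4 2 3 5)
  after r': (1 4 3)(2 5 6)
  after g': (1 3 4 2)(5 6)

r' r' g'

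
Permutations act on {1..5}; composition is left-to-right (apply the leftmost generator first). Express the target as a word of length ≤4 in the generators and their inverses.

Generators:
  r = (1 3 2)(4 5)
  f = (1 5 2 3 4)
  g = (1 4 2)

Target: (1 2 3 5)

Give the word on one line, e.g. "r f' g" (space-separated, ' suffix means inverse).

g' f r

  after g': (1 2 4)
  after f: (1 3 4 5 2)
  after r: (1 2 3 5)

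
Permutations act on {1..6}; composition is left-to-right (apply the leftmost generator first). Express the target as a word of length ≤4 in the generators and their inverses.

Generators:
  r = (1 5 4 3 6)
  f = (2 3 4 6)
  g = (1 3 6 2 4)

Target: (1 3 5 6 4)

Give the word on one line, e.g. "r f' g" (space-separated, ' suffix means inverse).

  after r': (1 6 3 4 5)
  after r': (1 3 5 6 4)

r' r'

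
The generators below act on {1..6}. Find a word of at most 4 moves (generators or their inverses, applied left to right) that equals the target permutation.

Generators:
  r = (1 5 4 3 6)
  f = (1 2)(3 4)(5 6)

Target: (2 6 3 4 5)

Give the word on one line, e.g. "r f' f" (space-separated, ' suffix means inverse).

f' r f'

  after f': (1 2)(3 4)(5 6)
  after r: (1 2 5)(4 6)
  after f': (2 6 3 4 5)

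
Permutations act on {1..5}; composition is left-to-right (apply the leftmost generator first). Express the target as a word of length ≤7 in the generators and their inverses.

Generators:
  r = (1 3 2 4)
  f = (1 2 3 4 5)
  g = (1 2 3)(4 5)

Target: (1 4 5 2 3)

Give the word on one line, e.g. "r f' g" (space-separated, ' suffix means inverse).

g' g' f r r

  after g': (1 3 2)(4 5)
  after g': (1 2 3)
  after f: (1 3 2 4 5)
  after r: (1 2)(3 4 5)
  after r: (1 4 5 2 3)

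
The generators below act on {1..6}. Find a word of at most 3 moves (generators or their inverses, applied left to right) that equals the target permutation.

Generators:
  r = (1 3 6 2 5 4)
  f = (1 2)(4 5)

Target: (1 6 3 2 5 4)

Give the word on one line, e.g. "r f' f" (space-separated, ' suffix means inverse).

f' r' f

  after f': (1 2)(4 5)
  after r': (1 6 3)(2 4)
  after f: (1 6 3 2 5 4)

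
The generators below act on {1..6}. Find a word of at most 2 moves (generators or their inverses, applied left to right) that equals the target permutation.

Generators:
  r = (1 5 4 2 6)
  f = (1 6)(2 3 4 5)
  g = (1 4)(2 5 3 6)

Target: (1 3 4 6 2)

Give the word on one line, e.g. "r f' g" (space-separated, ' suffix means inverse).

g' f'

  after g': (1 4)(2 6 3 5)
  after f': (1 3 4 6 2)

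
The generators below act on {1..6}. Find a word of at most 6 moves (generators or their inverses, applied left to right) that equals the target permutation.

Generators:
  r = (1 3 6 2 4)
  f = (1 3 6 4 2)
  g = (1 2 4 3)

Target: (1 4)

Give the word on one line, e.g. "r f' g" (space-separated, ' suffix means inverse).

  after r': (1 4 2 6 3)
  after f': (1 6)(2 3)
  after g': (1 6 3)(2 4)
  after f: (1 4)

r' f' g' f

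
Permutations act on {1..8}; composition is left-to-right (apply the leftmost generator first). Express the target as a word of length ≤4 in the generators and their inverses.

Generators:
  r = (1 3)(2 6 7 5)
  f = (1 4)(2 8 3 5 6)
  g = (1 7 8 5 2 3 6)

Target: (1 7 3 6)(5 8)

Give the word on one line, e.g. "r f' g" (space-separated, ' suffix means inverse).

g' r

  after g': (1 6 3 2 5 8 7)
  after r: (1 7 3 6)(5 8)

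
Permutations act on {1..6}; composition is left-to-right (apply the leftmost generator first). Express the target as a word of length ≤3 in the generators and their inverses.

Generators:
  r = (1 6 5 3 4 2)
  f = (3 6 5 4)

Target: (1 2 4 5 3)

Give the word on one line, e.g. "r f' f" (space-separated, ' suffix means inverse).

  after f: (3 6 5 4)
  after r': (1 2 4 5 3)

f r'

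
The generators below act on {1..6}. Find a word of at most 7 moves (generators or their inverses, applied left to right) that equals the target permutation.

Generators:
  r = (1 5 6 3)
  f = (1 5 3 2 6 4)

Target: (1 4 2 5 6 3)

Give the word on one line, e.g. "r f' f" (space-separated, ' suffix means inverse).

  after f: (1 5 3 2 6 4)
  after f: (1 3 6)(2 4 5)
  after r: (2 4 6 5)
  after f': (1 4 2 6)(3 5)
  after r': (1 4 2 5 6 3)

f f r f' r'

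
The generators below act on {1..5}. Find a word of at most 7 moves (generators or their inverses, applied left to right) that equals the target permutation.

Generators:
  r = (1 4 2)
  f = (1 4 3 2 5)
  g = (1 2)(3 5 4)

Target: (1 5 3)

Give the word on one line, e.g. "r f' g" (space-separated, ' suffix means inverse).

  after g: (1 2)(3 5 4)
  after f': (1 3 2 5)
  after r: (1 3)(2 5 4)
  after g: (1 5 3 2 4)
  after r: (1 5 3)

g f' r g r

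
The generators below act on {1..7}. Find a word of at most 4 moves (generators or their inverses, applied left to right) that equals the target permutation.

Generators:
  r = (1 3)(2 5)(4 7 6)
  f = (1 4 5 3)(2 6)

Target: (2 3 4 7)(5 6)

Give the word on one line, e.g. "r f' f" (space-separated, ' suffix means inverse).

  after r: (1 3)(2 5)(4 7 6)
  after f: (2 3 4 7)(5 6)

r f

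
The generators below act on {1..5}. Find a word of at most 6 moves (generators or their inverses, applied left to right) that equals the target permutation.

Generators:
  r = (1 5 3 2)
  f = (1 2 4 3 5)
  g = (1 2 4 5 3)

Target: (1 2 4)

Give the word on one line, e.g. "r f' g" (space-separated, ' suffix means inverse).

g' r' f r'

  after g': (1 3 5 4 2)
  after r': (1 5 4 3)
  after f: (2 4 5 3)
  after r': (1 2 4)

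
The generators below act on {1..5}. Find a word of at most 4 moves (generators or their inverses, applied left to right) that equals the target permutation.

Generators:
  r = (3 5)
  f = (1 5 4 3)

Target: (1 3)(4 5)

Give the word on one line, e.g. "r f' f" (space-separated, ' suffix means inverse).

  after f: (1 5 4 3)
  after r': (1 3)(4 5)

f r'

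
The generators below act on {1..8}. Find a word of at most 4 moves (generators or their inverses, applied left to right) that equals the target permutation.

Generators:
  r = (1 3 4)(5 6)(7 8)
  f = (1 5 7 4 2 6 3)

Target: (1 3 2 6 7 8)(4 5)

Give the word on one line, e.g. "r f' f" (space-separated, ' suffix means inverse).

  after r: (1 3 4)(5 6)(7 8)
  after f: (2 6 7 8 4 5 3)
  after r': (1 4 6 8 3 2 5)
  after r': (1 3 2 6 7 8)(4 5)

r f r' r'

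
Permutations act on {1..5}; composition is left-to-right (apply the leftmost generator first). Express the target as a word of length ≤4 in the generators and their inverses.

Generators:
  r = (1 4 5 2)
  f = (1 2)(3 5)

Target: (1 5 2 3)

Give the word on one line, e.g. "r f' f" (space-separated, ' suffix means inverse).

  after r': (1 2 5 4)
  after f': (2 3 5 4)
  after r': (1 2 3 4 5)
  after r': (1 5 2 3)

r' f' r' r'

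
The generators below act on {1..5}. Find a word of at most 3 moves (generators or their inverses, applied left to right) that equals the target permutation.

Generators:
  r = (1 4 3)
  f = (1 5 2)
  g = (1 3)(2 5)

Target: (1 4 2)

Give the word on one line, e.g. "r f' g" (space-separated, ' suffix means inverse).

  after r: (1 4 3)
  after g: (1 4)(2 5)
  after f': (1 4 2)

r g f'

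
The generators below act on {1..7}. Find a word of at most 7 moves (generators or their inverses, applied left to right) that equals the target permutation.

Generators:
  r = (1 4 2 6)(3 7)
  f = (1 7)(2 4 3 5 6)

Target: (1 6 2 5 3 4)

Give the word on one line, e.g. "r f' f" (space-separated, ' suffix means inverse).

f' r' f' f' r

  after f': (1 7)(2 6 5 3 4)
  after r': (1 3)(5 7 6)
  after f': (1 4 2 6 3 7 5)
  after f': (1 2 5 7 3)(4 6)
  after r: (1 6 2 5 3 4)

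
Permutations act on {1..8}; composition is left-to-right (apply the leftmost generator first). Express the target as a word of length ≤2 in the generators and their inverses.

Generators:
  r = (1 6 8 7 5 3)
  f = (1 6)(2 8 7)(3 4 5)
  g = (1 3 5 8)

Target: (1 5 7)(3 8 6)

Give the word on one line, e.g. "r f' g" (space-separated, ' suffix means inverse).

r' g

  after r': (1 3 5 7 8 6)
  after g: (1 5 7)(3 8 6)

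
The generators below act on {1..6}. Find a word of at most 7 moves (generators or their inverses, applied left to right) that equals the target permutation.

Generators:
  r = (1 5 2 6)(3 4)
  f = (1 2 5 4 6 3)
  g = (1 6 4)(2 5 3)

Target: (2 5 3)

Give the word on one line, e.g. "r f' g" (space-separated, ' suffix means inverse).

f r f r g

  after f: (1 2 5 4 6 3)
  after r: (1 6 4)(3 5)
  after f: (1 3 4 2 5)
  after r: (1 4 6)
  after g: (2 5 3)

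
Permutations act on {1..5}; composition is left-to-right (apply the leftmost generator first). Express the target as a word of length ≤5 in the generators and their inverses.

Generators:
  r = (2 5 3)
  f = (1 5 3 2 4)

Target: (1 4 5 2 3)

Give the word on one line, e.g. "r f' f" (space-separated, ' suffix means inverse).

r' f' r

  after r': (2 3 5)
  after f': (1 4 2 5 3)
  after r: (1 4 5 2 3)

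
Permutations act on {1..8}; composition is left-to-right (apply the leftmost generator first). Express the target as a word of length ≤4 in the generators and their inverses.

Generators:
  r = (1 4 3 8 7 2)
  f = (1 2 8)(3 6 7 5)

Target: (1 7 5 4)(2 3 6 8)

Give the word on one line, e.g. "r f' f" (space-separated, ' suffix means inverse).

f r'

  after f: (1 2 8)(3 6 7 5)
  after r': (1 7 5 4)(2 3 6 8)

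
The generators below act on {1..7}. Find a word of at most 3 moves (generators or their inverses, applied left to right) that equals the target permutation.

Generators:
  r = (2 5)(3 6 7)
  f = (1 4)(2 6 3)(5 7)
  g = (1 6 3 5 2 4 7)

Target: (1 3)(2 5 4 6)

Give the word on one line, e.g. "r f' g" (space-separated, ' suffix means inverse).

r' g r'

  after r': (2 5)(3 7 6)
  after g: (1 6 5 4 7 3)
  after r': (1 3)(2 5 4 6)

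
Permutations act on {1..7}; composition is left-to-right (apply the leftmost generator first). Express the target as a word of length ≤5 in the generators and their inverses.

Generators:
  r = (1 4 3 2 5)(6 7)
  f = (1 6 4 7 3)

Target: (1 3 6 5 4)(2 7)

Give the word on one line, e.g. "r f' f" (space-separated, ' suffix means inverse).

r f r r f

  after r: (1 4 3 2 5)(6 7)
  after f: (1 7 4)(2 5 6 3)
  after r: (1 6 2)(3 5 7)
  after r: (1 7 2 4 3)(5 6)
  after f: (1 3 6 5 4)(2 7)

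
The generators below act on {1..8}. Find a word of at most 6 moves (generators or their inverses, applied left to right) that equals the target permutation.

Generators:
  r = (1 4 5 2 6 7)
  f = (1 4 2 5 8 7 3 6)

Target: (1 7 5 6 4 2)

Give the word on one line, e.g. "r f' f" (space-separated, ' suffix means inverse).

  after f': (1 6 3 7 8 5 2 4)
  after r: (1 7 8 2 5 6 3)
  after f': (1 8 4)(3 6 7 5)
  after r: (1 8 5 3 7 2 6)
  after f: (1 7 5 6 4 2)

f' r f' r f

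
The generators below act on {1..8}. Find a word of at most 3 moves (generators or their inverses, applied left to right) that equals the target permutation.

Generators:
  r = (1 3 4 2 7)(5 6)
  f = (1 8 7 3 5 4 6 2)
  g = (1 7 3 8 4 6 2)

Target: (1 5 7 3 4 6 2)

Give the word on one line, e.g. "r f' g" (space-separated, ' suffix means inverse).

f g' f

  after f: (1 8 7 3 5 4 6 2)
  after g': (1 3 5 8)
  after f: (1 5 7 3 4 6 2)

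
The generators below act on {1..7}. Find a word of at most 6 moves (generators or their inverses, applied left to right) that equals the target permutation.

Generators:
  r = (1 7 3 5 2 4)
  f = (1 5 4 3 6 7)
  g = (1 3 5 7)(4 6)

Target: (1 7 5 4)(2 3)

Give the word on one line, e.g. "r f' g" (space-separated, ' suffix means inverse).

  after f: (1 5 4 3 6 7)
  after g: (1 7 3 4 5 6)
  after r': (2 5 6 4 3)
  after g': (1 7 5 4)(2 3)

f g r' g'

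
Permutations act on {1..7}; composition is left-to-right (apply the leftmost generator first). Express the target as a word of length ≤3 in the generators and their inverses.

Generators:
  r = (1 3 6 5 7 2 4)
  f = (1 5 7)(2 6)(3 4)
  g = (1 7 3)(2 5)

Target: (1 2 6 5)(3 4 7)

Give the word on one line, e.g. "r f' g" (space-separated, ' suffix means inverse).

f g'

  after f: (1 5 7)(2 6)(3 4)
  after g': (1 2 6 5)(3 4 7)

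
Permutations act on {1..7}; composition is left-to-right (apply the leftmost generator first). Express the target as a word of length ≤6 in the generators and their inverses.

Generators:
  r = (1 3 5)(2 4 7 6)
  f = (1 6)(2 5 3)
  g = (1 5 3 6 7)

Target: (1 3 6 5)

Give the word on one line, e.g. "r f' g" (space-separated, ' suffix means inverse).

f r' g r

  after f: (1 6)(2 5 3)
  after r': (1 7 4 2 3 6 5)
  after g: (2 6 3 7 4)
  after r: (1 3 6 5)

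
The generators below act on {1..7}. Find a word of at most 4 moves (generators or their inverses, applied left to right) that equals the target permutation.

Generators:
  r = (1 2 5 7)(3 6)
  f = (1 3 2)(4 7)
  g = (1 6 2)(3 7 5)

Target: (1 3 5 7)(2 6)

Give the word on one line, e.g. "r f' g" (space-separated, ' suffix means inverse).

  after g': (1 2 6)(3 5 7)
  after f: (2 6 3 5 4 7)
  after f: (1 3 5 7)(2 6)

g' f f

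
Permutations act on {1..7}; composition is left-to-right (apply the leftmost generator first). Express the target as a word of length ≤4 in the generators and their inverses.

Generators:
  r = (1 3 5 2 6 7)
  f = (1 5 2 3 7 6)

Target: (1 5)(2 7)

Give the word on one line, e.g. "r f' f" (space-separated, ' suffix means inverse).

r' f f f

  after r': (1 7 6 2 5 3)
  after f: (1 6 3 5 7)
  after f: (2 3)(5 6 7)
  after f: (1 5)(2 7)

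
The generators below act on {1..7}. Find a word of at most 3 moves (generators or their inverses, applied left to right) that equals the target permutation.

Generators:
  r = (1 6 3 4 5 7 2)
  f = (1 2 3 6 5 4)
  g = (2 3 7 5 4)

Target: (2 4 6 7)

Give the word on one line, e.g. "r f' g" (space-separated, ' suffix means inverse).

f r

  after f: (1 2 3 6 5 4)
  after r: (2 4 6 7)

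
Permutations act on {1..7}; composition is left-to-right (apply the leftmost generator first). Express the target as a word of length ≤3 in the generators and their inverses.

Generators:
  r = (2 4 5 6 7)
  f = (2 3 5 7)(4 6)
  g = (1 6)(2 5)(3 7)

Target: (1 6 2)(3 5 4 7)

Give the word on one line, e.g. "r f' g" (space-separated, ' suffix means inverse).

r f' g'

  after r: (2 4 5 6 7)
  after f': (2 6 5 4 3)
  after g': (1 6 2)(3 5 4 7)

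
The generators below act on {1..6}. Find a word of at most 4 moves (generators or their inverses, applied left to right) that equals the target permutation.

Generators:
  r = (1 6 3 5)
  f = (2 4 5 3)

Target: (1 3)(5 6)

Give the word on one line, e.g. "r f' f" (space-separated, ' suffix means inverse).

r' r'

  after r': (1 5 3 6)
  after r': (1 3)(5 6)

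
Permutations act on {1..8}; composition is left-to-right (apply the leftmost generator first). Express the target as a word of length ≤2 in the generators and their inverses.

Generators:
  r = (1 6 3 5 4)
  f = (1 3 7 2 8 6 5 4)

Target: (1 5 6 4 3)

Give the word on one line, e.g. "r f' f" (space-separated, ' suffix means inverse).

r' r'

  after r': (1 4 5 3 6)
  after r': (1 5 6 4 3)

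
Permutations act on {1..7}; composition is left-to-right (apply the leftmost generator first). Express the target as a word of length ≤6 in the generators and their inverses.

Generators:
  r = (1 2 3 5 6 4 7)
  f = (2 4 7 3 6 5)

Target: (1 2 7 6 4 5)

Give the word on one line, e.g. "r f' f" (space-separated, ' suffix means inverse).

  after f: (2 4 7 3 6 5)
  after r': (1 7 2 6 3 5)
  after f': (1 4 2 3 6 7 5)
  after f': (1 2 7 6 4 5)

f r' f' f'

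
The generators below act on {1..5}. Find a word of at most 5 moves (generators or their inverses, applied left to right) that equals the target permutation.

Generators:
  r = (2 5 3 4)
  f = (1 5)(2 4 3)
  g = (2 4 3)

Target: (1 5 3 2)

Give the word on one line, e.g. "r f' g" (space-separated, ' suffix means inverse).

g r' r' f

  after g: (2 4 3)
  after r': (2 3 4 5)
  after r': (2 5 4)
  after f: (1 5 3 2)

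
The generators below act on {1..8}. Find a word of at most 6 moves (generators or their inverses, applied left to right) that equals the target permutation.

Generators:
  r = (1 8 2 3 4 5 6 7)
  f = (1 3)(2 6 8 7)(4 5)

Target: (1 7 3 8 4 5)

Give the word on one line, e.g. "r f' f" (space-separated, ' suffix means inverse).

  after f: (1 3)(2 6 8 7)(4 5)
  after f: (2 8)(6 7)
  after f: (1 3)(2 7 8 6)(4 5)
  after r': (1 2 6 8 5 3 7)
  after f': (1 7 3 8 4 5)

f f f r' f'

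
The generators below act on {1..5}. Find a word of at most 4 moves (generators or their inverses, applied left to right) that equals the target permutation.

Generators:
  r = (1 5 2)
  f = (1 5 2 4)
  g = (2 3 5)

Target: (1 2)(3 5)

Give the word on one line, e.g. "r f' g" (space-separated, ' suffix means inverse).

g' r'

  after g': (2 5 3)
  after r': (1 2)(3 5)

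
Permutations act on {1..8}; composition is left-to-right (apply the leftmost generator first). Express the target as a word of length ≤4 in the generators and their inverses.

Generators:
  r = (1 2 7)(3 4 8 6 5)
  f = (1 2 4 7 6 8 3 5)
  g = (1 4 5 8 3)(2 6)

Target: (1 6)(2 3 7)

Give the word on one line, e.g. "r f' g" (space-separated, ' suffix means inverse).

g r r

  after g: (1 4 5 8 3)(2 6)
  after r: (1 8 4 3 2 5 6 7)
  after r: (1 6)(2 3 7)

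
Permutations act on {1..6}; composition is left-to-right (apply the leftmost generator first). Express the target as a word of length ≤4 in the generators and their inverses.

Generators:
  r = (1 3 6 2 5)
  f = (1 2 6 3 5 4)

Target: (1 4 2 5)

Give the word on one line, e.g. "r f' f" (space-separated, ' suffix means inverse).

f' r'

  after f': (1 4 5 3 6 2)
  after r': (1 4 2 5)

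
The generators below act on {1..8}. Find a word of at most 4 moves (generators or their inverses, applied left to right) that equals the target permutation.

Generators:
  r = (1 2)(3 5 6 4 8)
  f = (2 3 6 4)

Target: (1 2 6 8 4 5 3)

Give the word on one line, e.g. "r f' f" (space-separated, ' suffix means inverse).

f' r'

  after f': (2 4 6 3)
  after r': (1 2 6 8 4 5 3)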